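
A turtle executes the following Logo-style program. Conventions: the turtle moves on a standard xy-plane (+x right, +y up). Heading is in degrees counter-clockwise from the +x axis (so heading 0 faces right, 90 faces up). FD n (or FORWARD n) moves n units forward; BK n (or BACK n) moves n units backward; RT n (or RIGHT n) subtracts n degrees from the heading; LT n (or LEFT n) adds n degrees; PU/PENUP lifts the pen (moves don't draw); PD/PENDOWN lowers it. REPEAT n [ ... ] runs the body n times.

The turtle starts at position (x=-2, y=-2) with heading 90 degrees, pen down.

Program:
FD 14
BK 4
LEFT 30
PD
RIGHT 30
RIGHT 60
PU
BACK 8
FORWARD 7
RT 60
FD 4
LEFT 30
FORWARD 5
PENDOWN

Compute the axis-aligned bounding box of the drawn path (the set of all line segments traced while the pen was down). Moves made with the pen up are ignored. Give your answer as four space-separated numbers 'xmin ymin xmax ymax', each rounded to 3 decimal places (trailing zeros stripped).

Answer: -2 -2 -2 12

Derivation:
Executing turtle program step by step:
Start: pos=(-2,-2), heading=90, pen down
FD 14: (-2,-2) -> (-2,12) [heading=90, draw]
BK 4: (-2,12) -> (-2,8) [heading=90, draw]
LT 30: heading 90 -> 120
PD: pen down
RT 30: heading 120 -> 90
RT 60: heading 90 -> 30
PU: pen up
BK 8: (-2,8) -> (-8.928,4) [heading=30, move]
FD 7: (-8.928,4) -> (-2.866,7.5) [heading=30, move]
RT 60: heading 30 -> 330
FD 4: (-2.866,7.5) -> (0.598,5.5) [heading=330, move]
LT 30: heading 330 -> 0
FD 5: (0.598,5.5) -> (5.598,5.5) [heading=0, move]
PD: pen down
Final: pos=(5.598,5.5), heading=0, 2 segment(s) drawn

Segment endpoints: x in {-2, -2, -2}, y in {-2, 8, 12}
xmin=-2, ymin=-2, xmax=-2, ymax=12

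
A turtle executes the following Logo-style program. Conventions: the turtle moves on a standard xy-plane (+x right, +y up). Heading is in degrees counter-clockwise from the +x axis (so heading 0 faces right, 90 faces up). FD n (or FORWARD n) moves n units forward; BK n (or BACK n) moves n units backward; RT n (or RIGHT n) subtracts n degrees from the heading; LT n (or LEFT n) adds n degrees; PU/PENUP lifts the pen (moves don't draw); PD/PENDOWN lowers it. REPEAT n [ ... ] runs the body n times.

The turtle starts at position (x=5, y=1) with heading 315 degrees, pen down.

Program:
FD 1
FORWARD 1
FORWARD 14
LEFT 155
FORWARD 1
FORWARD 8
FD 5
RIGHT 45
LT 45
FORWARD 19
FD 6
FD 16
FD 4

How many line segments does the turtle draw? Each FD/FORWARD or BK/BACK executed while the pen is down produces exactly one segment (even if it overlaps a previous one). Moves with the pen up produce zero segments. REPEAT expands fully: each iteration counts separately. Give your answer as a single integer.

Answer: 10

Derivation:
Executing turtle program step by step:
Start: pos=(5,1), heading=315, pen down
FD 1: (5,1) -> (5.707,0.293) [heading=315, draw]
FD 1: (5.707,0.293) -> (6.414,-0.414) [heading=315, draw]
FD 14: (6.414,-0.414) -> (16.314,-10.314) [heading=315, draw]
LT 155: heading 315 -> 110
FD 1: (16.314,-10.314) -> (15.972,-9.374) [heading=110, draw]
FD 8: (15.972,-9.374) -> (13.236,-1.856) [heading=110, draw]
FD 5: (13.236,-1.856) -> (11.525,2.842) [heading=110, draw]
RT 45: heading 110 -> 65
LT 45: heading 65 -> 110
FD 19: (11.525,2.842) -> (5.027,20.696) [heading=110, draw]
FD 6: (5.027,20.696) -> (2.975,26.334) [heading=110, draw]
FD 16: (2.975,26.334) -> (-2.497,41.369) [heading=110, draw]
FD 4: (-2.497,41.369) -> (-3.865,45.128) [heading=110, draw]
Final: pos=(-3.865,45.128), heading=110, 10 segment(s) drawn
Segments drawn: 10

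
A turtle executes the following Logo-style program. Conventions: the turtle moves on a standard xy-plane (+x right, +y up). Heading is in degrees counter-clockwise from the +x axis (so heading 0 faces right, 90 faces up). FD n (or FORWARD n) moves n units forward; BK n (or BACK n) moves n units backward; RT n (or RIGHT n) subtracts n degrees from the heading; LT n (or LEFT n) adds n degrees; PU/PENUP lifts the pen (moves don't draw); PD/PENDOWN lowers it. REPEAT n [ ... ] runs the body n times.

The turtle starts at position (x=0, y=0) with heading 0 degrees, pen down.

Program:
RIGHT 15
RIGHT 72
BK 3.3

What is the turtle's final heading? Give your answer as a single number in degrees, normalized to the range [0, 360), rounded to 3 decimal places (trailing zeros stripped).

Executing turtle program step by step:
Start: pos=(0,0), heading=0, pen down
RT 15: heading 0 -> 345
RT 72: heading 345 -> 273
BK 3.3: (0,0) -> (-0.173,3.295) [heading=273, draw]
Final: pos=(-0.173,3.295), heading=273, 1 segment(s) drawn

Answer: 273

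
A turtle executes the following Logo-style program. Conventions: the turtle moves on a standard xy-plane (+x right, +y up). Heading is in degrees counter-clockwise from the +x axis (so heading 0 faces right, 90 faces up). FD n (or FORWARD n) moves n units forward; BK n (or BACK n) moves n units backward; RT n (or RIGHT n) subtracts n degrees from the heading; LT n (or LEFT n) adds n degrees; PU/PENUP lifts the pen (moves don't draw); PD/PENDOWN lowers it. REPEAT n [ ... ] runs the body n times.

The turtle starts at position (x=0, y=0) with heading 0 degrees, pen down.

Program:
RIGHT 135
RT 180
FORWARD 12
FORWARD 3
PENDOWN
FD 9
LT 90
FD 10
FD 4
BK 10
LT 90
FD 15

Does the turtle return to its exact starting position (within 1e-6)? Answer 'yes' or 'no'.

Answer: no

Derivation:
Executing turtle program step by step:
Start: pos=(0,0), heading=0, pen down
RT 135: heading 0 -> 225
RT 180: heading 225 -> 45
FD 12: (0,0) -> (8.485,8.485) [heading=45, draw]
FD 3: (8.485,8.485) -> (10.607,10.607) [heading=45, draw]
PD: pen down
FD 9: (10.607,10.607) -> (16.971,16.971) [heading=45, draw]
LT 90: heading 45 -> 135
FD 10: (16.971,16.971) -> (9.899,24.042) [heading=135, draw]
FD 4: (9.899,24.042) -> (7.071,26.87) [heading=135, draw]
BK 10: (7.071,26.87) -> (14.142,19.799) [heading=135, draw]
LT 90: heading 135 -> 225
FD 15: (14.142,19.799) -> (3.536,9.192) [heading=225, draw]
Final: pos=(3.536,9.192), heading=225, 7 segment(s) drawn

Start position: (0, 0)
Final position: (3.536, 9.192)
Distance = 9.849; >= 1e-6 -> NOT closed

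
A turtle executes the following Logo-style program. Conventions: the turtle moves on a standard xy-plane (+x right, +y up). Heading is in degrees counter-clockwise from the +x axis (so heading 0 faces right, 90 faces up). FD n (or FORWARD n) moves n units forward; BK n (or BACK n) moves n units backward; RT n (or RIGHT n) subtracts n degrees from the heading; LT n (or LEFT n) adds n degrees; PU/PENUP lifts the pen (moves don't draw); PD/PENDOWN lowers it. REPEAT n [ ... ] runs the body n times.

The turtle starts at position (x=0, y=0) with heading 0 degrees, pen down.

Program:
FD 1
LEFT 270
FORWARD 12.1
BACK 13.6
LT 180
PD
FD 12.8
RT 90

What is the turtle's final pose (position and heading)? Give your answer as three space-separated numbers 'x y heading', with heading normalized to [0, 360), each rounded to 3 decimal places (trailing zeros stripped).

Executing turtle program step by step:
Start: pos=(0,0), heading=0, pen down
FD 1: (0,0) -> (1,0) [heading=0, draw]
LT 270: heading 0 -> 270
FD 12.1: (1,0) -> (1,-12.1) [heading=270, draw]
BK 13.6: (1,-12.1) -> (1,1.5) [heading=270, draw]
LT 180: heading 270 -> 90
PD: pen down
FD 12.8: (1,1.5) -> (1,14.3) [heading=90, draw]
RT 90: heading 90 -> 0
Final: pos=(1,14.3), heading=0, 4 segment(s) drawn

Answer: 1 14.3 0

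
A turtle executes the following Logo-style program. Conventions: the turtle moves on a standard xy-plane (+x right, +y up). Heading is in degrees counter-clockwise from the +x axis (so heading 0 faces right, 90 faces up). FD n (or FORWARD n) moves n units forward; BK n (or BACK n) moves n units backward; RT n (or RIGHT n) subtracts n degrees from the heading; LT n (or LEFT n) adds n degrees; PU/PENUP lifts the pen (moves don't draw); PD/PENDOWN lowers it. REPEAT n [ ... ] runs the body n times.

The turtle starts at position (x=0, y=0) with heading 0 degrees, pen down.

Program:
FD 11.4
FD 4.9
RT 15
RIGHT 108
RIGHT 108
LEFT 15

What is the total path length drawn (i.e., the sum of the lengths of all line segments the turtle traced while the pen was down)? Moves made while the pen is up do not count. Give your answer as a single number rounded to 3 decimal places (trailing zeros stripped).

Executing turtle program step by step:
Start: pos=(0,0), heading=0, pen down
FD 11.4: (0,0) -> (11.4,0) [heading=0, draw]
FD 4.9: (11.4,0) -> (16.3,0) [heading=0, draw]
RT 15: heading 0 -> 345
RT 108: heading 345 -> 237
RT 108: heading 237 -> 129
LT 15: heading 129 -> 144
Final: pos=(16.3,0), heading=144, 2 segment(s) drawn

Segment lengths:
  seg 1: (0,0) -> (11.4,0), length = 11.4
  seg 2: (11.4,0) -> (16.3,0), length = 4.9
Total = 16.3

Answer: 16.3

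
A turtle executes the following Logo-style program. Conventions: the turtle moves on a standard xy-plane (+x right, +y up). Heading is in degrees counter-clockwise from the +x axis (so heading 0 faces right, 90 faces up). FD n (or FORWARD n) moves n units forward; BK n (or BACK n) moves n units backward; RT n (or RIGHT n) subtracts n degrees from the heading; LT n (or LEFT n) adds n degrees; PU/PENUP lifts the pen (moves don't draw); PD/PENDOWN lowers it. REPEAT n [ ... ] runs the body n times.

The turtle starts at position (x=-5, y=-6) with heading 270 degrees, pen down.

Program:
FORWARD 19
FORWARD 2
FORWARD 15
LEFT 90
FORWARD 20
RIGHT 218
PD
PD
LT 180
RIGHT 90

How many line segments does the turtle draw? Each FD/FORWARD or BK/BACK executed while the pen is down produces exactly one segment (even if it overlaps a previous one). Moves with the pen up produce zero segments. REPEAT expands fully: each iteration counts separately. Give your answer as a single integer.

Answer: 4

Derivation:
Executing turtle program step by step:
Start: pos=(-5,-6), heading=270, pen down
FD 19: (-5,-6) -> (-5,-25) [heading=270, draw]
FD 2: (-5,-25) -> (-5,-27) [heading=270, draw]
FD 15: (-5,-27) -> (-5,-42) [heading=270, draw]
LT 90: heading 270 -> 0
FD 20: (-5,-42) -> (15,-42) [heading=0, draw]
RT 218: heading 0 -> 142
PD: pen down
PD: pen down
LT 180: heading 142 -> 322
RT 90: heading 322 -> 232
Final: pos=(15,-42), heading=232, 4 segment(s) drawn
Segments drawn: 4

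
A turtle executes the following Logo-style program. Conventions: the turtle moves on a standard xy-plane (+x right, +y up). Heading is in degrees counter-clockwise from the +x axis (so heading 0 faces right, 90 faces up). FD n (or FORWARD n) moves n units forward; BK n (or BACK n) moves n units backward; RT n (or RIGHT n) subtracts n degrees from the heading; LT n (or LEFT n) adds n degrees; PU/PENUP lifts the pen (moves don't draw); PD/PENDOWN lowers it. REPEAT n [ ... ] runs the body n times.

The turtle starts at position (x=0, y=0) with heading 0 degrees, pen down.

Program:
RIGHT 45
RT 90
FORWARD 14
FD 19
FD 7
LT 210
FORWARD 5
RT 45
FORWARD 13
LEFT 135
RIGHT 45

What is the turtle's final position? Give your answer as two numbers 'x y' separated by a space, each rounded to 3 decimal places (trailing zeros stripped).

Answer: -15.732 -16.955

Derivation:
Executing turtle program step by step:
Start: pos=(0,0), heading=0, pen down
RT 45: heading 0 -> 315
RT 90: heading 315 -> 225
FD 14: (0,0) -> (-9.899,-9.899) [heading=225, draw]
FD 19: (-9.899,-9.899) -> (-23.335,-23.335) [heading=225, draw]
FD 7: (-23.335,-23.335) -> (-28.284,-28.284) [heading=225, draw]
LT 210: heading 225 -> 75
FD 5: (-28.284,-28.284) -> (-26.99,-23.455) [heading=75, draw]
RT 45: heading 75 -> 30
FD 13: (-26.99,-23.455) -> (-15.732,-16.955) [heading=30, draw]
LT 135: heading 30 -> 165
RT 45: heading 165 -> 120
Final: pos=(-15.732,-16.955), heading=120, 5 segment(s) drawn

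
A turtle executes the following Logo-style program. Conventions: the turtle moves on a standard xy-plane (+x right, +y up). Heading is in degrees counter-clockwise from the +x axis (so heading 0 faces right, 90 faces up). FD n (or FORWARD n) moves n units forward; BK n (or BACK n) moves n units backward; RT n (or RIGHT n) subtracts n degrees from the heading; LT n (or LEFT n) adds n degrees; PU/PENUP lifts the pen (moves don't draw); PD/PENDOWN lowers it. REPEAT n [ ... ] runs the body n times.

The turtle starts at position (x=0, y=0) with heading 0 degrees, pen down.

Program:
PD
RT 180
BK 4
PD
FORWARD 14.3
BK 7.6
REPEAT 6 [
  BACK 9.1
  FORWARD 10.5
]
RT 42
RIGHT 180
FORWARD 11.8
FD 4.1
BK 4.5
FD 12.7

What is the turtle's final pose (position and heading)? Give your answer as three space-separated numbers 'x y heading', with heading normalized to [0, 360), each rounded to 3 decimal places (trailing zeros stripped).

Executing turtle program step by step:
Start: pos=(0,0), heading=0, pen down
PD: pen down
RT 180: heading 0 -> 180
BK 4: (0,0) -> (4,0) [heading=180, draw]
PD: pen down
FD 14.3: (4,0) -> (-10.3,0) [heading=180, draw]
BK 7.6: (-10.3,0) -> (-2.7,0) [heading=180, draw]
REPEAT 6 [
  -- iteration 1/6 --
  BK 9.1: (-2.7,0) -> (6.4,0) [heading=180, draw]
  FD 10.5: (6.4,0) -> (-4.1,0) [heading=180, draw]
  -- iteration 2/6 --
  BK 9.1: (-4.1,0) -> (5,0) [heading=180, draw]
  FD 10.5: (5,0) -> (-5.5,0) [heading=180, draw]
  -- iteration 3/6 --
  BK 9.1: (-5.5,0) -> (3.6,0) [heading=180, draw]
  FD 10.5: (3.6,0) -> (-6.9,0) [heading=180, draw]
  -- iteration 4/6 --
  BK 9.1: (-6.9,0) -> (2.2,0) [heading=180, draw]
  FD 10.5: (2.2,0) -> (-8.3,0) [heading=180, draw]
  -- iteration 5/6 --
  BK 9.1: (-8.3,0) -> (0.8,0) [heading=180, draw]
  FD 10.5: (0.8,0) -> (-9.7,0) [heading=180, draw]
  -- iteration 6/6 --
  BK 9.1: (-9.7,0) -> (-0.6,0) [heading=180, draw]
  FD 10.5: (-0.6,0) -> (-11.1,0) [heading=180, draw]
]
RT 42: heading 180 -> 138
RT 180: heading 138 -> 318
FD 11.8: (-11.1,0) -> (-2.331,-7.896) [heading=318, draw]
FD 4.1: (-2.331,-7.896) -> (0.716,-10.639) [heading=318, draw]
BK 4.5: (0.716,-10.639) -> (-2.628,-7.628) [heading=318, draw]
FD 12.7: (-2.628,-7.628) -> (6.81,-16.126) [heading=318, draw]
Final: pos=(6.81,-16.126), heading=318, 19 segment(s) drawn

Answer: 6.81 -16.126 318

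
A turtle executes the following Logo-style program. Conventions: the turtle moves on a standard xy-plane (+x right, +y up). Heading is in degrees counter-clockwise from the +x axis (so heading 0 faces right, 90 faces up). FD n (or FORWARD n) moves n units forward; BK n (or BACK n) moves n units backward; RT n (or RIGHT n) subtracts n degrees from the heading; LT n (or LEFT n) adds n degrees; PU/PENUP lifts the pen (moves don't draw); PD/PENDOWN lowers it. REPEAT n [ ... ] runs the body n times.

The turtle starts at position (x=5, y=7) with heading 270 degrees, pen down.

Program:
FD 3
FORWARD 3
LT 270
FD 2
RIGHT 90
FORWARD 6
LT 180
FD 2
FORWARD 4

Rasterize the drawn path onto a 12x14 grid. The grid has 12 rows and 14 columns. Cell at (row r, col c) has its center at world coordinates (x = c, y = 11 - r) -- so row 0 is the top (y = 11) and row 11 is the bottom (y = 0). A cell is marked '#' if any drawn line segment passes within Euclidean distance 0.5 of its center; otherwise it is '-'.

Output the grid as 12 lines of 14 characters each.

Segment 0: (5,7) -> (5,4)
Segment 1: (5,4) -> (5,1)
Segment 2: (5,1) -> (3,1)
Segment 3: (3,1) -> (3,7)
Segment 4: (3,7) -> (3,5)
Segment 5: (3,5) -> (3,1)

Answer: --------------
--------------
--------------
--------------
---#-#--------
---#-#--------
---#-#--------
---#-#--------
---#-#--------
---#-#--------
---###--------
--------------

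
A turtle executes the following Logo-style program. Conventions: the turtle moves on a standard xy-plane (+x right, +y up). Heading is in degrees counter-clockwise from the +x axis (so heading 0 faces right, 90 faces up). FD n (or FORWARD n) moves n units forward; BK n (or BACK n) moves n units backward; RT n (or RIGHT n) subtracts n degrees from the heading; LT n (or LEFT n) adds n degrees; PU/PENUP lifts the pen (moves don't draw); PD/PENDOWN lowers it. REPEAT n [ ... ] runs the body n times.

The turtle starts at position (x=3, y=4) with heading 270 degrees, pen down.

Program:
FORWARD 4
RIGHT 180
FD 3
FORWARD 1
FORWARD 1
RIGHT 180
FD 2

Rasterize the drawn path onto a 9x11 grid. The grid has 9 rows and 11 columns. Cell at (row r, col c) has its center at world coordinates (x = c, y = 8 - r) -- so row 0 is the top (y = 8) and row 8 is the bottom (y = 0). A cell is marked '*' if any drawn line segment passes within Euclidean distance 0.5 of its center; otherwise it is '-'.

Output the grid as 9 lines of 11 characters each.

Segment 0: (3,4) -> (3,0)
Segment 1: (3,0) -> (3,3)
Segment 2: (3,3) -> (3,4)
Segment 3: (3,4) -> (3,5)
Segment 4: (3,5) -> (3,3)

Answer: -----------
-----------
-----------
---*-------
---*-------
---*-------
---*-------
---*-------
---*-------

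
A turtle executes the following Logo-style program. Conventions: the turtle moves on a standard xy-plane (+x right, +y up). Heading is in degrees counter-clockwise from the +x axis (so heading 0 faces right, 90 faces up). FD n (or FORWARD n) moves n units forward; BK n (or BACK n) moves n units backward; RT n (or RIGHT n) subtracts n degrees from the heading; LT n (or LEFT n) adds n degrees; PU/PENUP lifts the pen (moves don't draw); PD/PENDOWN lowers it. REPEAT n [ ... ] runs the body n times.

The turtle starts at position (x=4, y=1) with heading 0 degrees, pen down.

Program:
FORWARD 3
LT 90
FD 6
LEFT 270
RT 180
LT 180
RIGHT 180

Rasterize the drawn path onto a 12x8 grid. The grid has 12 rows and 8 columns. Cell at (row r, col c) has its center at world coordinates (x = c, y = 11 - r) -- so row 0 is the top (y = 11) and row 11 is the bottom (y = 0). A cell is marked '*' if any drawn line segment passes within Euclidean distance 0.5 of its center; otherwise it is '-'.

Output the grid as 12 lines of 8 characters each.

Answer: --------
--------
--------
--------
-------*
-------*
-------*
-------*
-------*
-------*
----****
--------

Derivation:
Segment 0: (4,1) -> (7,1)
Segment 1: (7,1) -> (7,7)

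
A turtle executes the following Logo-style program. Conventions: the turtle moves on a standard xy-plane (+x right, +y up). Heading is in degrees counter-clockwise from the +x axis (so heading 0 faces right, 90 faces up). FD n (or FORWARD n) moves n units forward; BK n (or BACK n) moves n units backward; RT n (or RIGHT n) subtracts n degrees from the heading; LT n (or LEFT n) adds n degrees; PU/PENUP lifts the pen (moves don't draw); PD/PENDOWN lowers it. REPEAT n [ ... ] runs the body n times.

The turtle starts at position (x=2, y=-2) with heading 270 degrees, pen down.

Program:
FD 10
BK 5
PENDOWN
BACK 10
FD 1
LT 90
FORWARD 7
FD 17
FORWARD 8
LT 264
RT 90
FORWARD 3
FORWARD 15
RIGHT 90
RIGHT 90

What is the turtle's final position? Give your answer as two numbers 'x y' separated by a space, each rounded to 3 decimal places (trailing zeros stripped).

Answer: 16.099 3.882

Derivation:
Executing turtle program step by step:
Start: pos=(2,-2), heading=270, pen down
FD 10: (2,-2) -> (2,-12) [heading=270, draw]
BK 5: (2,-12) -> (2,-7) [heading=270, draw]
PD: pen down
BK 10: (2,-7) -> (2,3) [heading=270, draw]
FD 1: (2,3) -> (2,2) [heading=270, draw]
LT 90: heading 270 -> 0
FD 7: (2,2) -> (9,2) [heading=0, draw]
FD 17: (9,2) -> (26,2) [heading=0, draw]
FD 8: (26,2) -> (34,2) [heading=0, draw]
LT 264: heading 0 -> 264
RT 90: heading 264 -> 174
FD 3: (34,2) -> (31.016,2.314) [heading=174, draw]
FD 15: (31.016,2.314) -> (16.099,3.882) [heading=174, draw]
RT 90: heading 174 -> 84
RT 90: heading 84 -> 354
Final: pos=(16.099,3.882), heading=354, 9 segment(s) drawn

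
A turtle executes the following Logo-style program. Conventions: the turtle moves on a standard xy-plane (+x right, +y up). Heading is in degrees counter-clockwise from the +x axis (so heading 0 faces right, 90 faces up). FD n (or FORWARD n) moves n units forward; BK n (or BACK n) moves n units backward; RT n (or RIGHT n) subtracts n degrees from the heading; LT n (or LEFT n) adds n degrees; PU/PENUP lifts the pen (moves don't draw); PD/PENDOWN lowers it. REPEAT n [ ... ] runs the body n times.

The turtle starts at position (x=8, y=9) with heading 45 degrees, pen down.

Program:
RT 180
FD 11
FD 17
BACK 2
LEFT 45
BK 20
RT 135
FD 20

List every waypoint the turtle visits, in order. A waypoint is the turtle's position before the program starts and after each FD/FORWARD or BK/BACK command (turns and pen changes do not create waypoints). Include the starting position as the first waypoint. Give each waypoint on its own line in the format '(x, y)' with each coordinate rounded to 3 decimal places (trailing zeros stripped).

Executing turtle program step by step:
Start: pos=(8,9), heading=45, pen down
RT 180: heading 45 -> 225
FD 11: (8,9) -> (0.222,1.222) [heading=225, draw]
FD 17: (0.222,1.222) -> (-11.799,-10.799) [heading=225, draw]
BK 2: (-11.799,-10.799) -> (-10.385,-9.385) [heading=225, draw]
LT 45: heading 225 -> 270
BK 20: (-10.385,-9.385) -> (-10.385,10.615) [heading=270, draw]
RT 135: heading 270 -> 135
FD 20: (-10.385,10.615) -> (-24.527,24.757) [heading=135, draw]
Final: pos=(-24.527,24.757), heading=135, 5 segment(s) drawn
Waypoints (6 total):
(8, 9)
(0.222, 1.222)
(-11.799, -10.799)
(-10.385, -9.385)
(-10.385, 10.615)
(-24.527, 24.757)

Answer: (8, 9)
(0.222, 1.222)
(-11.799, -10.799)
(-10.385, -9.385)
(-10.385, 10.615)
(-24.527, 24.757)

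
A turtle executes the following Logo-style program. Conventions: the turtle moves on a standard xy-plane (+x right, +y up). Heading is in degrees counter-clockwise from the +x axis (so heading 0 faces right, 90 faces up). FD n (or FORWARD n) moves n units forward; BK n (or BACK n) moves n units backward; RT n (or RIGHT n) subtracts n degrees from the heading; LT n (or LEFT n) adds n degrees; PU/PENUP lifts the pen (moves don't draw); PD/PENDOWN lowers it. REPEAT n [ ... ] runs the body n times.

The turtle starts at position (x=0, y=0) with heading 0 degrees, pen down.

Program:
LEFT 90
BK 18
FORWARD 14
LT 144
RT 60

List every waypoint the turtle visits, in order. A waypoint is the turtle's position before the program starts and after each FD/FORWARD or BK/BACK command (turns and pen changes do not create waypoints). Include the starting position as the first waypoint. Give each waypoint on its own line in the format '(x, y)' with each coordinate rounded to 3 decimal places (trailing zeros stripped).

Executing turtle program step by step:
Start: pos=(0,0), heading=0, pen down
LT 90: heading 0 -> 90
BK 18: (0,0) -> (0,-18) [heading=90, draw]
FD 14: (0,-18) -> (0,-4) [heading=90, draw]
LT 144: heading 90 -> 234
RT 60: heading 234 -> 174
Final: pos=(0,-4), heading=174, 2 segment(s) drawn
Waypoints (3 total):
(0, 0)
(0, -18)
(0, -4)

Answer: (0, 0)
(0, -18)
(0, -4)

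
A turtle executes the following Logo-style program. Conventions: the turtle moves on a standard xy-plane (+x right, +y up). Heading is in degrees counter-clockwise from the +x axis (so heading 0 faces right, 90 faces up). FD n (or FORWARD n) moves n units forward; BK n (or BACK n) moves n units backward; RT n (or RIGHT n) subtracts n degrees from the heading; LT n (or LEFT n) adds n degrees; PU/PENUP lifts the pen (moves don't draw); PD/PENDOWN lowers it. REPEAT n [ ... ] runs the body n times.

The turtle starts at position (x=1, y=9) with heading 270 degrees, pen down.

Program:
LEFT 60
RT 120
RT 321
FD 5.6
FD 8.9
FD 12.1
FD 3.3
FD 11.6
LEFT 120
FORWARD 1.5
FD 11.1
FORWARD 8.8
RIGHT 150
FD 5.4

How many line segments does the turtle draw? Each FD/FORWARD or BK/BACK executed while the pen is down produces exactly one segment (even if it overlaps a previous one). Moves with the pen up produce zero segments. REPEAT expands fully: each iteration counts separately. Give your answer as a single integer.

Executing turtle program step by step:
Start: pos=(1,9), heading=270, pen down
LT 60: heading 270 -> 330
RT 120: heading 330 -> 210
RT 321: heading 210 -> 249
FD 5.6: (1,9) -> (-1.007,3.772) [heading=249, draw]
FD 8.9: (-1.007,3.772) -> (-4.196,-4.537) [heading=249, draw]
FD 12.1: (-4.196,-4.537) -> (-8.533,-15.833) [heading=249, draw]
FD 3.3: (-8.533,-15.833) -> (-9.715,-18.914) [heading=249, draw]
FD 11.6: (-9.715,-18.914) -> (-13.872,-29.744) [heading=249, draw]
LT 120: heading 249 -> 9
FD 1.5: (-13.872,-29.744) -> (-12.391,-29.509) [heading=9, draw]
FD 11.1: (-12.391,-29.509) -> (-1.427,-27.773) [heading=9, draw]
FD 8.8: (-1.427,-27.773) -> (7.264,-26.396) [heading=9, draw]
RT 150: heading 9 -> 219
FD 5.4: (7.264,-26.396) -> (3.068,-29.794) [heading=219, draw]
Final: pos=(3.068,-29.794), heading=219, 9 segment(s) drawn
Segments drawn: 9

Answer: 9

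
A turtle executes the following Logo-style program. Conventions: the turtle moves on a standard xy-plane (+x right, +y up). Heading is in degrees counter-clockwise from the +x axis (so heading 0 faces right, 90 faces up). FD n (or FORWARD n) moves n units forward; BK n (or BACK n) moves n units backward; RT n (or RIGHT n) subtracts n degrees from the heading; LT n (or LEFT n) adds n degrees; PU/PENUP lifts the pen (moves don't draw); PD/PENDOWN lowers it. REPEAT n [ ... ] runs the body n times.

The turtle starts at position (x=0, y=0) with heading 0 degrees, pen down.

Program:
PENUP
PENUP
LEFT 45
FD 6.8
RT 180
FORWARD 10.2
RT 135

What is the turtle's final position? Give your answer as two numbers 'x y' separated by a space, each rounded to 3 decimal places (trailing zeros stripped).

Answer: -2.404 -2.404

Derivation:
Executing turtle program step by step:
Start: pos=(0,0), heading=0, pen down
PU: pen up
PU: pen up
LT 45: heading 0 -> 45
FD 6.8: (0,0) -> (4.808,4.808) [heading=45, move]
RT 180: heading 45 -> 225
FD 10.2: (4.808,4.808) -> (-2.404,-2.404) [heading=225, move]
RT 135: heading 225 -> 90
Final: pos=(-2.404,-2.404), heading=90, 0 segment(s) drawn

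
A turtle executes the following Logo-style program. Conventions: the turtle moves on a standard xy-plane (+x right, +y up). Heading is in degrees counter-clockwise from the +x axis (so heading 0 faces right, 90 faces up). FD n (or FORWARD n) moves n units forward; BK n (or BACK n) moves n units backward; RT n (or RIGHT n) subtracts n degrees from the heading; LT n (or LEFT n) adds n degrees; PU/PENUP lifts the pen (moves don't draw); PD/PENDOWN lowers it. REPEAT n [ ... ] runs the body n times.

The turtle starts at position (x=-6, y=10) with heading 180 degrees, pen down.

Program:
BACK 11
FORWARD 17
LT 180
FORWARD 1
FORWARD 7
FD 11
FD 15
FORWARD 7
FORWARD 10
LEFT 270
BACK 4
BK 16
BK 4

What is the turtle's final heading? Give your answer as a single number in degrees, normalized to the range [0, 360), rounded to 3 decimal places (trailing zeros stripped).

Answer: 270

Derivation:
Executing turtle program step by step:
Start: pos=(-6,10), heading=180, pen down
BK 11: (-6,10) -> (5,10) [heading=180, draw]
FD 17: (5,10) -> (-12,10) [heading=180, draw]
LT 180: heading 180 -> 0
FD 1: (-12,10) -> (-11,10) [heading=0, draw]
FD 7: (-11,10) -> (-4,10) [heading=0, draw]
FD 11: (-4,10) -> (7,10) [heading=0, draw]
FD 15: (7,10) -> (22,10) [heading=0, draw]
FD 7: (22,10) -> (29,10) [heading=0, draw]
FD 10: (29,10) -> (39,10) [heading=0, draw]
LT 270: heading 0 -> 270
BK 4: (39,10) -> (39,14) [heading=270, draw]
BK 16: (39,14) -> (39,30) [heading=270, draw]
BK 4: (39,30) -> (39,34) [heading=270, draw]
Final: pos=(39,34), heading=270, 11 segment(s) drawn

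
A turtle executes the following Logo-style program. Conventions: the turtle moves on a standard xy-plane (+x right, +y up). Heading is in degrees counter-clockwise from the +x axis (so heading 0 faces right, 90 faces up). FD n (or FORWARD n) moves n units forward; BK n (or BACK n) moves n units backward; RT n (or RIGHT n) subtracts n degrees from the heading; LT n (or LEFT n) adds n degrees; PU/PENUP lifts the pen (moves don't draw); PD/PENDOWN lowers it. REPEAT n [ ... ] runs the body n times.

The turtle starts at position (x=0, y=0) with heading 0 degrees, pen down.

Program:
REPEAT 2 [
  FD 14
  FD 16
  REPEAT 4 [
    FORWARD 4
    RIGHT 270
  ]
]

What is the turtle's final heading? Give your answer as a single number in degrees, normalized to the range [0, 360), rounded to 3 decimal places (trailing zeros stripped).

Answer: 0

Derivation:
Executing turtle program step by step:
Start: pos=(0,0), heading=0, pen down
REPEAT 2 [
  -- iteration 1/2 --
  FD 14: (0,0) -> (14,0) [heading=0, draw]
  FD 16: (14,0) -> (30,0) [heading=0, draw]
  REPEAT 4 [
    -- iteration 1/4 --
    FD 4: (30,0) -> (34,0) [heading=0, draw]
    RT 270: heading 0 -> 90
    -- iteration 2/4 --
    FD 4: (34,0) -> (34,4) [heading=90, draw]
    RT 270: heading 90 -> 180
    -- iteration 3/4 --
    FD 4: (34,4) -> (30,4) [heading=180, draw]
    RT 270: heading 180 -> 270
    -- iteration 4/4 --
    FD 4: (30,4) -> (30,0) [heading=270, draw]
    RT 270: heading 270 -> 0
  ]
  -- iteration 2/2 --
  FD 14: (30,0) -> (44,0) [heading=0, draw]
  FD 16: (44,0) -> (60,0) [heading=0, draw]
  REPEAT 4 [
    -- iteration 1/4 --
    FD 4: (60,0) -> (64,0) [heading=0, draw]
    RT 270: heading 0 -> 90
    -- iteration 2/4 --
    FD 4: (64,0) -> (64,4) [heading=90, draw]
    RT 270: heading 90 -> 180
    -- iteration 3/4 --
    FD 4: (64,4) -> (60,4) [heading=180, draw]
    RT 270: heading 180 -> 270
    -- iteration 4/4 --
    FD 4: (60,4) -> (60,0) [heading=270, draw]
    RT 270: heading 270 -> 0
  ]
]
Final: pos=(60,0), heading=0, 12 segment(s) drawn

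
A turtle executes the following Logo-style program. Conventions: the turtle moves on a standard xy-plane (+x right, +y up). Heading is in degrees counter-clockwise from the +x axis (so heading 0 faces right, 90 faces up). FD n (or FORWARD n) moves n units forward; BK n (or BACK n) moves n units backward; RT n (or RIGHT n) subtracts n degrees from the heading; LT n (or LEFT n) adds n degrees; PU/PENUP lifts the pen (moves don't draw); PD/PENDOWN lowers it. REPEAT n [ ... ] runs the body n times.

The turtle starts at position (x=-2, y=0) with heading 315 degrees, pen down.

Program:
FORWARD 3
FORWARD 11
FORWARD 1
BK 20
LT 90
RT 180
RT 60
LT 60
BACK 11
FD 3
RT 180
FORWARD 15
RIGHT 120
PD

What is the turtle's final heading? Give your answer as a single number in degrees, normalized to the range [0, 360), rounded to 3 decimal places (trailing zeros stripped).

Answer: 285

Derivation:
Executing turtle program step by step:
Start: pos=(-2,0), heading=315, pen down
FD 3: (-2,0) -> (0.121,-2.121) [heading=315, draw]
FD 11: (0.121,-2.121) -> (7.899,-9.899) [heading=315, draw]
FD 1: (7.899,-9.899) -> (8.607,-10.607) [heading=315, draw]
BK 20: (8.607,-10.607) -> (-5.536,3.536) [heading=315, draw]
LT 90: heading 315 -> 45
RT 180: heading 45 -> 225
RT 60: heading 225 -> 165
LT 60: heading 165 -> 225
BK 11: (-5.536,3.536) -> (2.243,11.314) [heading=225, draw]
FD 3: (2.243,11.314) -> (0.121,9.192) [heading=225, draw]
RT 180: heading 225 -> 45
FD 15: (0.121,9.192) -> (10.728,19.799) [heading=45, draw]
RT 120: heading 45 -> 285
PD: pen down
Final: pos=(10.728,19.799), heading=285, 7 segment(s) drawn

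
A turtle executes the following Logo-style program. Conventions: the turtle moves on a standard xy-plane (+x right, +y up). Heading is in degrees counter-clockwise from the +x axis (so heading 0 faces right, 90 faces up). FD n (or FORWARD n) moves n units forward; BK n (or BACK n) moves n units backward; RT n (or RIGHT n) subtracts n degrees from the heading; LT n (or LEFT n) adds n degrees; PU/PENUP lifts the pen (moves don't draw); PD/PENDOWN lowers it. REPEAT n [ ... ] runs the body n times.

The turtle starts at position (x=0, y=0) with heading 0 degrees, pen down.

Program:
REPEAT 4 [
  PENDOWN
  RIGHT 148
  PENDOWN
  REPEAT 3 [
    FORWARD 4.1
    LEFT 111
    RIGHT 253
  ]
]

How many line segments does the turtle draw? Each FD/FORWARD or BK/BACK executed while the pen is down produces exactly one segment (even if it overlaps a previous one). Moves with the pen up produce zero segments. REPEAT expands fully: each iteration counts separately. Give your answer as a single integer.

Executing turtle program step by step:
Start: pos=(0,0), heading=0, pen down
REPEAT 4 [
  -- iteration 1/4 --
  PD: pen down
  RT 148: heading 0 -> 212
  PD: pen down
  REPEAT 3 [
    -- iteration 1/3 --
    FD 4.1: (0,0) -> (-3.477,-2.173) [heading=212, draw]
    LT 111: heading 212 -> 323
    RT 253: heading 323 -> 70
    -- iteration 2/3 --
    FD 4.1: (-3.477,-2.173) -> (-2.075,1.68) [heading=70, draw]
    LT 111: heading 70 -> 181
    RT 253: heading 181 -> 288
    -- iteration 3/3 --
    FD 4.1: (-2.075,1.68) -> (-0.808,-2.219) [heading=288, draw]
    LT 111: heading 288 -> 39
    RT 253: heading 39 -> 146
  ]
  -- iteration 2/4 --
  PD: pen down
  RT 148: heading 146 -> 358
  PD: pen down
  REPEAT 3 [
    -- iteration 1/3 --
    FD 4.1: (-0.808,-2.219) -> (3.29,-2.362) [heading=358, draw]
    LT 111: heading 358 -> 109
    RT 253: heading 109 -> 216
    -- iteration 2/3 --
    FD 4.1: (3.29,-2.362) -> (-0.027,-4.772) [heading=216, draw]
    LT 111: heading 216 -> 327
    RT 253: heading 327 -> 74
    -- iteration 3/3 --
    FD 4.1: (-0.027,-4.772) -> (1.103,-0.831) [heading=74, draw]
    LT 111: heading 74 -> 185
    RT 253: heading 185 -> 292
  ]
  -- iteration 3/4 --
  PD: pen down
  RT 148: heading 292 -> 144
  PD: pen down
  REPEAT 3 [
    -- iteration 1/3 --
    FD 4.1: (1.103,-0.831) -> (-2.214,1.579) [heading=144, draw]
    LT 111: heading 144 -> 255
    RT 253: heading 255 -> 2
    -- iteration 2/3 --
    FD 4.1: (-2.214,1.579) -> (1.883,1.722) [heading=2, draw]
    LT 111: heading 2 -> 113
    RT 253: heading 113 -> 220
    -- iteration 3/3 --
    FD 4.1: (1.883,1.722) -> (-1.257,-0.914) [heading=220, draw]
    LT 111: heading 220 -> 331
    RT 253: heading 331 -> 78
  ]
  -- iteration 4/4 --
  PD: pen down
  RT 148: heading 78 -> 290
  PD: pen down
  REPEAT 3 [
    -- iteration 1/3 --
    FD 4.1: (-1.257,-0.914) -> (0.145,-4.766) [heading=290, draw]
    LT 111: heading 290 -> 41
    RT 253: heading 41 -> 148
    -- iteration 2/3 --
    FD 4.1: (0.145,-4.766) -> (-3.332,-2.594) [heading=148, draw]
    LT 111: heading 148 -> 259
    RT 253: heading 259 -> 6
    -- iteration 3/3 --
    FD 4.1: (-3.332,-2.594) -> (0.745,-2.165) [heading=6, draw]
    LT 111: heading 6 -> 117
    RT 253: heading 117 -> 224
  ]
]
Final: pos=(0.745,-2.165), heading=224, 12 segment(s) drawn
Segments drawn: 12

Answer: 12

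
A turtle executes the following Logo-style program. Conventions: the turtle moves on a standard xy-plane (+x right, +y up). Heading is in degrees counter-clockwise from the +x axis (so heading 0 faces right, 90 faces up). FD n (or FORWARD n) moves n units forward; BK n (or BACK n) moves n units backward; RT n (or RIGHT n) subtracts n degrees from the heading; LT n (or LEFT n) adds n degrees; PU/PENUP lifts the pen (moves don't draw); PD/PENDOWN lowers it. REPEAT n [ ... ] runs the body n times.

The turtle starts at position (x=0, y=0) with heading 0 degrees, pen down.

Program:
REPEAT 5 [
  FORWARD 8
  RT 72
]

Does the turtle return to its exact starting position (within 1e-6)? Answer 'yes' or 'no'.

Executing turtle program step by step:
Start: pos=(0,0), heading=0, pen down
REPEAT 5 [
  -- iteration 1/5 --
  FD 8: (0,0) -> (8,0) [heading=0, draw]
  RT 72: heading 0 -> 288
  -- iteration 2/5 --
  FD 8: (8,0) -> (10.472,-7.608) [heading=288, draw]
  RT 72: heading 288 -> 216
  -- iteration 3/5 --
  FD 8: (10.472,-7.608) -> (4,-12.311) [heading=216, draw]
  RT 72: heading 216 -> 144
  -- iteration 4/5 --
  FD 8: (4,-12.311) -> (-2.472,-7.608) [heading=144, draw]
  RT 72: heading 144 -> 72
  -- iteration 5/5 --
  FD 8: (-2.472,-7.608) -> (0,0) [heading=72, draw]
  RT 72: heading 72 -> 0
]
Final: pos=(0,0), heading=0, 5 segment(s) drawn

Start position: (0, 0)
Final position: (0, 0)
Distance = 0; < 1e-6 -> CLOSED

Answer: yes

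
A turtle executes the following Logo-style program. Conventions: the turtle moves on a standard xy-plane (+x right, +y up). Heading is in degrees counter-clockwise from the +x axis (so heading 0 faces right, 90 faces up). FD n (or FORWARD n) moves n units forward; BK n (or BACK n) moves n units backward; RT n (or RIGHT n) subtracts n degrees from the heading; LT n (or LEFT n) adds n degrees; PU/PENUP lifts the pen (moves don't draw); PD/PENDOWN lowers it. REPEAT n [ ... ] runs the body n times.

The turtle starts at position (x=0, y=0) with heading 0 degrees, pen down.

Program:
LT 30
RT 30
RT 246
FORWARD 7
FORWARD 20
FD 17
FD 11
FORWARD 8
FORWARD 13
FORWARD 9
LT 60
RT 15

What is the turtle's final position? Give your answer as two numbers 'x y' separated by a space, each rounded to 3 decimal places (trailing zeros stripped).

Executing turtle program step by step:
Start: pos=(0,0), heading=0, pen down
LT 30: heading 0 -> 30
RT 30: heading 30 -> 0
RT 246: heading 0 -> 114
FD 7: (0,0) -> (-2.847,6.395) [heading=114, draw]
FD 20: (-2.847,6.395) -> (-10.982,24.666) [heading=114, draw]
FD 17: (-10.982,24.666) -> (-17.896,40.196) [heading=114, draw]
FD 11: (-17.896,40.196) -> (-22.371,50.245) [heading=114, draw]
FD 8: (-22.371,50.245) -> (-25.624,57.553) [heading=114, draw]
FD 13: (-25.624,57.553) -> (-30.912,69.429) [heading=114, draw]
FD 9: (-30.912,69.429) -> (-34.573,77.651) [heading=114, draw]
LT 60: heading 114 -> 174
RT 15: heading 174 -> 159
Final: pos=(-34.573,77.651), heading=159, 7 segment(s) drawn

Answer: -34.573 77.651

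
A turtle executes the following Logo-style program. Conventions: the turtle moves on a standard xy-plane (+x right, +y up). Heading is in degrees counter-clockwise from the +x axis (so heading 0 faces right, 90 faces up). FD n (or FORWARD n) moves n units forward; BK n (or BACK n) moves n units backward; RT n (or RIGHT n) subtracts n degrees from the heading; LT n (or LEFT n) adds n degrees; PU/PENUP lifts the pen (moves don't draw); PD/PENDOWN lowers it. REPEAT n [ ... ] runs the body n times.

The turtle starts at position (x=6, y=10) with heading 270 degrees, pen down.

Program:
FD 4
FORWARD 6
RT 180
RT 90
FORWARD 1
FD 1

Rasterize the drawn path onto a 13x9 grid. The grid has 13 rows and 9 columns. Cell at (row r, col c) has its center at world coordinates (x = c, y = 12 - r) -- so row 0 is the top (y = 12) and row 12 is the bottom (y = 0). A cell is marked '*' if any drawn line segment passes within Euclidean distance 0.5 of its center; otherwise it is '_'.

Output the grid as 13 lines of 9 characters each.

Answer: _________
_________
______*__
______*__
______*__
______*__
______*__
______*__
______*__
______*__
______*__
______*__
______***

Derivation:
Segment 0: (6,10) -> (6,6)
Segment 1: (6,6) -> (6,0)
Segment 2: (6,0) -> (7,0)
Segment 3: (7,0) -> (8,0)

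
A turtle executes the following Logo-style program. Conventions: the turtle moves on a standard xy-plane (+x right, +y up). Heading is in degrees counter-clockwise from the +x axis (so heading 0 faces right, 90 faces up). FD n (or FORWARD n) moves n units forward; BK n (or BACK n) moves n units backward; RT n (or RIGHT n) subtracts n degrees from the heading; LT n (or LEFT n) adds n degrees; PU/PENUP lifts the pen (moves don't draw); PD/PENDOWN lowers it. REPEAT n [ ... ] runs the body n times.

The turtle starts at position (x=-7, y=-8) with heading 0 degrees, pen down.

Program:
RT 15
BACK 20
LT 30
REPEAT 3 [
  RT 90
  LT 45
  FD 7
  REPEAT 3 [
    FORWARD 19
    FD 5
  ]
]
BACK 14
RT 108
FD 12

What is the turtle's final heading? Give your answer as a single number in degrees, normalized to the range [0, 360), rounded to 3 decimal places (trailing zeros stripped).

Executing turtle program step by step:
Start: pos=(-7,-8), heading=0, pen down
RT 15: heading 0 -> 345
BK 20: (-7,-8) -> (-26.319,-2.824) [heading=345, draw]
LT 30: heading 345 -> 15
REPEAT 3 [
  -- iteration 1/3 --
  RT 90: heading 15 -> 285
  LT 45: heading 285 -> 330
  FD 7: (-26.319,-2.824) -> (-20.256,-6.324) [heading=330, draw]
  REPEAT 3 [
    -- iteration 1/3 --
    FD 19: (-20.256,-6.324) -> (-3.802,-15.824) [heading=330, draw]
    FD 5: (-3.802,-15.824) -> (0.528,-18.324) [heading=330, draw]
    -- iteration 2/3 --
    FD 19: (0.528,-18.324) -> (16.983,-27.824) [heading=330, draw]
    FD 5: (16.983,-27.824) -> (21.313,-30.324) [heading=330, draw]
    -- iteration 3/3 --
    FD 19: (21.313,-30.324) -> (37.767,-39.824) [heading=330, draw]
    FD 5: (37.767,-39.824) -> (42.097,-42.324) [heading=330, draw]
  ]
  -- iteration 2/3 --
  RT 90: heading 330 -> 240
  LT 45: heading 240 -> 285
  FD 7: (42.097,-42.324) -> (43.909,-49.085) [heading=285, draw]
  REPEAT 3 [
    -- iteration 1/3 --
    FD 19: (43.909,-49.085) -> (48.827,-67.438) [heading=285, draw]
    FD 5: (48.827,-67.438) -> (50.121,-72.267) [heading=285, draw]
    -- iteration 2/3 --
    FD 19: (50.121,-72.267) -> (55.038,-90.62) [heading=285, draw]
    FD 5: (55.038,-90.62) -> (56.333,-95.45) [heading=285, draw]
    -- iteration 3/3 --
    FD 19: (56.333,-95.45) -> (61.25,-113.802) [heading=285, draw]
    FD 5: (61.25,-113.802) -> (62.544,-118.632) [heading=285, draw]
  ]
  -- iteration 3/3 --
  RT 90: heading 285 -> 195
  LT 45: heading 195 -> 240
  FD 7: (62.544,-118.632) -> (59.044,-124.694) [heading=240, draw]
  REPEAT 3 [
    -- iteration 1/3 --
    FD 19: (59.044,-124.694) -> (49.544,-141.148) [heading=240, draw]
    FD 5: (49.544,-141.148) -> (47.044,-145.479) [heading=240, draw]
    -- iteration 2/3 --
    FD 19: (47.044,-145.479) -> (37.544,-161.933) [heading=240, draw]
    FD 5: (37.544,-161.933) -> (35.044,-166.263) [heading=240, draw]
    -- iteration 3/3 --
    FD 19: (35.044,-166.263) -> (25.544,-182.718) [heading=240, draw]
    FD 5: (25.544,-182.718) -> (23.044,-187.048) [heading=240, draw]
  ]
]
BK 14: (23.044,-187.048) -> (30.044,-174.923) [heading=240, draw]
RT 108: heading 240 -> 132
FD 12: (30.044,-174.923) -> (22.015,-166.006) [heading=132, draw]
Final: pos=(22.015,-166.006), heading=132, 24 segment(s) drawn

Answer: 132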